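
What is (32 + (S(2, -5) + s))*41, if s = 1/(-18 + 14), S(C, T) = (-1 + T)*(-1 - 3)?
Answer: 9143/4 ≈ 2285.8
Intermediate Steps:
S(C, T) = 4 - 4*T (S(C, T) = (-1 + T)*(-4) = 4 - 4*T)
s = -1/4 (s = 1/(-4) = -1/4 ≈ -0.25000)
(32 + (S(2, -5) + s))*41 = (32 + ((4 - 4*(-5)) - 1/4))*41 = (32 + ((4 + 20) - 1/4))*41 = (32 + (24 - 1/4))*41 = (32 + 95/4)*41 = (223/4)*41 = 9143/4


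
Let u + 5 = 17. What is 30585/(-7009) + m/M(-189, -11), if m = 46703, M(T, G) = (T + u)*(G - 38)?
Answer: 62077622/60789057 ≈ 1.0212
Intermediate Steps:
u = 12 (u = -5 + 17 = 12)
M(T, G) = (-38 + G)*(12 + T) (M(T, G) = (T + 12)*(G - 38) = (12 + T)*(-38 + G) = (-38 + G)*(12 + T))
30585/(-7009) + m/M(-189, -11) = 30585/(-7009) + 46703/(-456 - 38*(-189) + 12*(-11) - 11*(-189)) = 30585*(-1/7009) + 46703/(-456 + 7182 - 132 + 2079) = -30585/7009 + 46703/8673 = 62077622/60789057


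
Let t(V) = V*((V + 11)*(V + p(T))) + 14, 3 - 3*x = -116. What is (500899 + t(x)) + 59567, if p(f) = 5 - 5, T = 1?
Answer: 17285432/27 ≈ 6.4020e+5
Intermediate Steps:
x = 119/3 (x = 1 - ⅓*(-116) = 1 + 116/3 = 119/3 ≈ 39.667)
p(f) = 0
t(V) = 14 + V²*(11 + V) (t(V) = V*((V + 11)*(V + 0)) + 14 = V*((11 + V)*V) + 14 = V*(V*(11 + V)) + 14 = V²*(11 + V) + 14 = 14 + V²*(11 + V))
(500899 + t(x)) + 59567 = (500899 + (14 + (119/3)³ + 11*(119/3)²)) + 59567 = (500899 + (14 + 1685159/27 + 11*(14161/9))) + 59567 = (500899 + (14 + 1685159/27 + 155771/9)) + 59567 = (500899 + 2152850/27) + 59567 = 15677123/27 + 59567 = 17285432/27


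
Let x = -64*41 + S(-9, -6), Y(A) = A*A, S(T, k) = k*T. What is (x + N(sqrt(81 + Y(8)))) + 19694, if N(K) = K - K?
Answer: 17124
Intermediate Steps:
S(T, k) = T*k
Y(A) = A**2
x = -2570 (x = -64*41 - 9*(-6) = -2624 + 54 = -2570)
N(K) = 0
(x + N(sqrt(81 + Y(8)))) + 19694 = (-2570 + 0) + 19694 = -2570 + 19694 = 17124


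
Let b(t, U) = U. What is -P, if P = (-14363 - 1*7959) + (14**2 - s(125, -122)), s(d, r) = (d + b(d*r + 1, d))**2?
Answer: 84626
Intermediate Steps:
s(d, r) = 4*d**2 (s(d, r) = (d + d)**2 = (2*d)**2 = 4*d**2)
P = -84626 (P = (-14363 - 1*7959) + (14**2 - 4*125**2) = (-14363 - 7959) + (196 - 4*15625) = -22322 + (196 - 1*62500) = -22322 + (196 - 62500) = -22322 - 62304 = -84626)
-P = -1*(-84626) = 84626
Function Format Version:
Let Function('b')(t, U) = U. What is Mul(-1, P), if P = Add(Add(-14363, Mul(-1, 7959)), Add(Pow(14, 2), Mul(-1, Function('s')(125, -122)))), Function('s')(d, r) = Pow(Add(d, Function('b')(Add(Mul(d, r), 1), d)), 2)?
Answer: 84626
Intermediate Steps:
Function('s')(d, r) = Mul(4, Pow(d, 2)) (Function('s')(d, r) = Pow(Add(d, d), 2) = Pow(Mul(2, d), 2) = Mul(4, Pow(d, 2)))
P = -84626 (P = Add(Add(-14363, Mul(-1, 7959)), Add(Pow(14, 2), Mul(-1, Mul(4, Pow(125, 2))))) = Add(Add(-14363, -7959), Add(196, Mul(-1, Mul(4, 15625)))) = Add(-22322, Add(196, Mul(-1, 62500))) = Add(-22322, Add(196, -62500)) = Add(-22322, -62304) = -84626)
Mul(-1, P) = Mul(-1, -84626) = 84626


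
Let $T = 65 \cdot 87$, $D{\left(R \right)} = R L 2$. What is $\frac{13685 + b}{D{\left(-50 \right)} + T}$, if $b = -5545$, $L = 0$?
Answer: $\frac{1628}{1131} \approx 1.4394$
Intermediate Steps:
$D{\left(R \right)} = 0$ ($D{\left(R \right)} = R 0 \cdot 2 = 0 \cdot 2 = 0$)
$T = 5655$
$\frac{13685 + b}{D{\left(-50 \right)} + T} = \frac{13685 - 5545}{0 + 5655} = \frac{8140}{5655} = 8140 \cdot \frac{1}{5655} = \frac{1628}{1131}$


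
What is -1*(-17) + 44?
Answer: 61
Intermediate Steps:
-1*(-17) + 44 = 17 + 44 = 61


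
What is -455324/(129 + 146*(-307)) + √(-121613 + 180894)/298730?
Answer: 455324/44693 + √59281/298730 ≈ 10.189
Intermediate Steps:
-455324/(129 + 146*(-307)) + √(-121613 + 180894)/298730 = -455324/(129 - 44822) + √59281*(1/298730) = -455324/(-44693) + √59281/298730 = -455324*(-1/44693) + √59281/298730 = 455324/44693 + √59281/298730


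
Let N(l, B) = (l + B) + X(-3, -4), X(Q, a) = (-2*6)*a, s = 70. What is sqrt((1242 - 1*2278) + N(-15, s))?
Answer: I*sqrt(933) ≈ 30.545*I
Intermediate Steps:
X(Q, a) = -12*a
N(l, B) = 48 + B + l (N(l, B) = (l + B) - 12*(-4) = (B + l) + 48 = 48 + B + l)
sqrt((1242 - 1*2278) + N(-15, s)) = sqrt((1242 - 1*2278) + (48 + 70 - 15)) = sqrt((1242 - 2278) + 103) = sqrt(-1036 + 103) = sqrt(-933) = I*sqrt(933)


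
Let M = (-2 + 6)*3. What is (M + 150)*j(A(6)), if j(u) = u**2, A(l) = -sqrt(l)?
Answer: 972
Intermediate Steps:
M = 12 (M = 4*3 = 12)
(M + 150)*j(A(6)) = (12 + 150)*(-sqrt(6))**2 = 162*6 = 972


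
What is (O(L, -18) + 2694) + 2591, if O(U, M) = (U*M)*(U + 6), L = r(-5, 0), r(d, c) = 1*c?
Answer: 5285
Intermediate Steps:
r(d, c) = c
L = 0
O(U, M) = M*U*(6 + U) (O(U, M) = (M*U)*(6 + U) = M*U*(6 + U))
(O(L, -18) + 2694) + 2591 = (-18*0*(6 + 0) + 2694) + 2591 = (-18*0*6 + 2694) + 2591 = (0 + 2694) + 2591 = 2694 + 2591 = 5285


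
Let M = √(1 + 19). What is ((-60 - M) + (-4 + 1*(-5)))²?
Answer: 4781 + 276*√5 ≈ 5398.2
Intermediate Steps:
M = 2*√5 (M = √20 = 2*√5 ≈ 4.4721)
((-60 - M) + (-4 + 1*(-5)))² = ((-60 - 2*√5) + (-4 + 1*(-5)))² = ((-60 - 2*√5) + (-4 - 5))² = ((-60 - 2*√5) - 9)² = (-69 - 2*√5)²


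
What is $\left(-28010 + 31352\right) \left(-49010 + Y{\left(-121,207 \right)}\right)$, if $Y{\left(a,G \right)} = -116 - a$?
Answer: $-163774710$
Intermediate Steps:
$\left(-28010 + 31352\right) \left(-49010 + Y{\left(-121,207 \right)}\right) = \left(-28010 + 31352\right) \left(-49010 - -5\right) = 3342 \left(-49010 + \left(-116 + 121\right)\right) = 3342 \left(-49010 + 5\right) = 3342 \left(-49005\right) = -163774710$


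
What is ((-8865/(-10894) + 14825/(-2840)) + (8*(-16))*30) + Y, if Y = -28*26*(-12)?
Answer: 15134082121/3093896 ≈ 4891.6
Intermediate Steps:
Y = 8736 (Y = -728*(-12) = 8736)
((-8865/(-10894) + 14825/(-2840)) + (8*(-16))*30) + Y = ((-8865/(-10894) + 14825/(-2840)) + (8*(-16))*30) + 8736 = ((-8865*(-1/10894) + 14825*(-1/2840)) - 128*30) + 8736 = ((8865/10894 - 2965/568) - 3840) + 8736 = (-13632695/3093896 - 3840) + 8736 = -11894193335/3093896 + 8736 = 15134082121/3093896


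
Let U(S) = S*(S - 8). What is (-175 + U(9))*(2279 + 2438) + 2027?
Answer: -780995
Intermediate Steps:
U(S) = S*(-8 + S)
(-175 + U(9))*(2279 + 2438) + 2027 = (-175 + 9*(-8 + 9))*(2279 + 2438) + 2027 = (-175 + 9*1)*4717 + 2027 = (-175 + 9)*4717 + 2027 = -166*4717 + 2027 = -783022 + 2027 = -780995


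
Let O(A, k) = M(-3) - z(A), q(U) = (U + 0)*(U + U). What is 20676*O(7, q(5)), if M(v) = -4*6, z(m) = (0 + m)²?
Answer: -1509348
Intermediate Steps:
z(m) = m²
M(v) = -24
q(U) = 2*U² (q(U) = U*(2*U) = 2*U²)
O(A, k) = -24 - A²
20676*O(7, q(5)) = 20676*(-24 - 1*7²) = 20676*(-24 - 1*49) = 20676*(-24 - 49) = 20676*(-73) = -1509348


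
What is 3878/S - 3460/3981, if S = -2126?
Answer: -11397139/4231803 ≈ -2.6932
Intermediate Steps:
3878/S - 3460/3981 = 3878/(-2126) - 3460/3981 = 3878*(-1/2126) - 3460*1/3981 = -1939/1063 - 3460/3981 = -11397139/4231803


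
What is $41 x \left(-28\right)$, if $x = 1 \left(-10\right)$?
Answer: $11480$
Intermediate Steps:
$x = -10$
$41 x \left(-28\right) = 41 \left(-10\right) \left(-28\right) = \left(-410\right) \left(-28\right) = 11480$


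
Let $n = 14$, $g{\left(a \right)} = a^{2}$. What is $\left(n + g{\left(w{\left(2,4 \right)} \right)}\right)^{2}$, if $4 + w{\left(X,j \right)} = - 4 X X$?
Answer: $171396$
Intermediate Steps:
$w{\left(X,j \right)} = -4 - 4 X^{2}$ ($w{\left(X,j \right)} = -4 + - 4 X X = -4 - 4 X^{2}$)
$\left(n + g{\left(w{\left(2,4 \right)} \right)}\right)^{2} = \left(14 + \left(-4 - 4 \cdot 2^{2}\right)^{2}\right)^{2} = \left(14 + \left(-4 - 16\right)^{2}\right)^{2} = \left(14 + \left(-20\right)^{2}\right)^{2} = \left(14 + 400\right)^{2} = 414^{2} = 171396$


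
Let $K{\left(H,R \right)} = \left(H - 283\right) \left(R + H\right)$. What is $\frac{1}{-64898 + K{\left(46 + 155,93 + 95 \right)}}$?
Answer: $- \frac{1}{96796} \approx -1.0331 \cdot 10^{-5}$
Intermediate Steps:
$K{\left(H,R \right)} = \left(-283 + H\right) \left(H + R\right)$
$\frac{1}{-64898 + K{\left(46 + 155,93 + 95 \right)}} = \frac{1}{-64898 - \left(- \left(46 + 155\right)^{2} + 283 \left(46 + 155\right) + 283 \left(93 + 95\right) - \left(46 + 155\right) \left(93 + 95\right)\right)} = \frac{1}{-64898 + \left(201^{2} - 56883 - 53204 + 201 \cdot 188\right)} = \frac{1}{-64898 + \left(40401 - 56883 - 53204 + 37788\right)} = \frac{1}{-64898 - 31898} = \frac{1}{-96796} = - \frac{1}{96796}$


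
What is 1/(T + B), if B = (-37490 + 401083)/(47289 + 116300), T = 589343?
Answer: 163589/96410395620 ≈ 1.6968e-6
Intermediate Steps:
B = 363593/163589 ≈ 2.2226
1/(T + B) = 1/(589343 + 363593/163589) = 1/(96410395620/163589) = 163589/96410395620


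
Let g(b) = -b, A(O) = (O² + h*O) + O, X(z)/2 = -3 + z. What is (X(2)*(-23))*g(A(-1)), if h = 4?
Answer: 184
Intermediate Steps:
X(z) = -6 + 2*z (X(z) = 2*(-3 + z) = -6 + 2*z)
A(O) = O² + 5*O (A(O) = (O² + 4*O) + O = O² + 5*O)
(X(2)*(-23))*g(A(-1)) = ((-6 + 2*2)*(-23))*(-(-1)*(5 - 1)) = ((-6 + 4)*(-23))*(-(-1)*4) = (-2*(-23))*(-1*(-4)) = 46*4 = 184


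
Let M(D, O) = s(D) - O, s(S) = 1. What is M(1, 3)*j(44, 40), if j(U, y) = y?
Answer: -80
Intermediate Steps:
M(D, O) = 1 - O
M(1, 3)*j(44, 40) = (1 - 1*3)*40 = (1 - 3)*40 = -2*40 = -80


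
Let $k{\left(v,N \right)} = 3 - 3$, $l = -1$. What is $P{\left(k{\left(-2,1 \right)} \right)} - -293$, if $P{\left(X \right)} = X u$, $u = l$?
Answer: $293$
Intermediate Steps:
$k{\left(v,N \right)} = 0$
$u = -1$
$P{\left(X \right)} = - X$ ($P{\left(X \right)} = X \left(-1\right) = - X$)
$P{\left(k{\left(-2,1 \right)} \right)} - -293 = \left(-1\right) 0 - -293 = 0 + 293 = 293$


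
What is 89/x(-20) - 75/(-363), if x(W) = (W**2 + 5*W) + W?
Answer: 17769/33880 ≈ 0.52447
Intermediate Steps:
x(W) = W**2 + 6*W
89/x(-20) - 75/(-363) = 89/((-20*(6 - 20))) - 75/(-363) = 89/((-20*(-14))) - 75*(-1/363) = 89/280 + 25/121 = 17769/33880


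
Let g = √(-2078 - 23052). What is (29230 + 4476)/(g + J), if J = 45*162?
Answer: 24571674/5316923 - 16853*I*√25130/26584615 ≈ 4.6214 - 0.10049*I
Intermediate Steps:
J = 7290
g = I*√25130 (g = √(-25130) = I*√25130 ≈ 158.52*I)
(29230 + 4476)/(g + J) = (29230 + 4476)/(I*√25130 + 7290) = 33706/(7290 + I*√25130)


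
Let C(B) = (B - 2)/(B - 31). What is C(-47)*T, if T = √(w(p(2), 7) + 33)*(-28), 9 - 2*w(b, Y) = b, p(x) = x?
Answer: -343*√146/39 ≈ -106.27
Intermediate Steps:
C(B) = (-2 + B)/(-31 + B)
w(b, Y) = 9/2 - b/2
T = -14*√146 (T = √((9/2 - ½*2) + 33)*(-28) = √((9/2 - 1) + 33)*(-28) = √(7/2 + 33)*(-28) = √(73/2)*(-28) = (√146/2)*(-28) = -14*√146 ≈ -169.16)
C(-47)*T = ((-2 - 47)/(-31 - 47))*(-14*√146) = (-49/(-78))*(-14*√146) = (-1/78*(-49))*(-14*√146) = 49*(-14*√146)/78 = -343*√146/39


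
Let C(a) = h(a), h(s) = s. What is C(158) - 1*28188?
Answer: -28030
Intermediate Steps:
C(a) = a
C(158) - 1*28188 = 158 - 1*28188 = 158 - 28188 = -28030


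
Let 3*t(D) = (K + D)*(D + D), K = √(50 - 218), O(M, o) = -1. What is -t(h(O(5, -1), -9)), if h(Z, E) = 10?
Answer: -200/3 - 40*I*√42/3 ≈ -66.667 - 86.41*I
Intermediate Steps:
K = 2*I*√42 (K = √(-168) = 2*I*√42 ≈ 12.961*I)
t(D) = 2*D*(D + 2*I*√42)/3 (t(D) = ((2*I*√42 + D)*(D + D))/3 = ((D + 2*I*√42)*(2*D))/3 = (2*D*(D + 2*I*√42))/3 = 2*D*(D + 2*I*√42)/3)
-t(h(O(5, -1), -9)) = -2*10*(10 + 2*I*√42)/3 = -(200/3 + 40*I*√42/3) = -200/3 - 40*I*√42/3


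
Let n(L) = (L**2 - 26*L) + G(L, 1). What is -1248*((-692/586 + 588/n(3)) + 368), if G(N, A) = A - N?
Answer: -9308400192/20803 ≈ -4.4745e+5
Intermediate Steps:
n(L) = 1 + L**2 - 27*L (n(L) = (L**2 - 26*L) + (1 - L) = 1 + L**2 - 27*L)
-1248*((-692/586 + 588/n(3)) + 368) = -1248*((-692/586 + 588/(1 + 3**2 - 27*3)) + 368) = -1248*((-692*1/586 + 588/(1 + 9 - 81)) + 368) = -1248*((-346/293 + 588/(-71)) + 368) = -1248*((-346/293 + 588*(-1/71)) + 368) = -1248*((-346/293 - 588/71) + 368) = -1248*(-196850/20803 + 368) = -1248*7458654/20803 = -9308400192/20803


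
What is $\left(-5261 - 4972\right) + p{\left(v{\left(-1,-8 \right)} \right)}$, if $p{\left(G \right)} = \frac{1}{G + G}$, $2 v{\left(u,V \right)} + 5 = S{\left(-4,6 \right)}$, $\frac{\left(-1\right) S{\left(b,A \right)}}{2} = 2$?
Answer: $- \frac{92098}{9} \approx -10233.0$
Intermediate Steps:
$S{\left(b,A \right)} = -4$ ($S{\left(b,A \right)} = \left(-2\right) 2 = -4$)
$v{\left(u,V \right)} = - \frac{9}{2}$ ($v{\left(u,V \right)} = - \frac{5}{2} + \frac{1}{2} \left(-4\right) = - \frac{5}{2} - 2 = - \frac{9}{2}$)
$p{\left(G \right)} = \frac{1}{2 G}$
$\left(-5261 - 4972\right) + p{\left(v{\left(-1,-8 \right)} \right)} = \left(-5261 - 4972\right) + \frac{1}{2 \left(- \frac{9}{2}\right)} = -10233 + \frac{1}{2} \left(- \frac{2}{9}\right) = -10233 - \frac{1}{9} = - \frac{92098}{9}$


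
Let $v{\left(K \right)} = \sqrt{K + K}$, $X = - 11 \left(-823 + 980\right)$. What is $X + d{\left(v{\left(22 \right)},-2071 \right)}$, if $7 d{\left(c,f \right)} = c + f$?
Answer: $- \frac{14160}{7} + \frac{2 \sqrt{11}}{7} \approx -2021.9$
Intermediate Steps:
$X = -1727$ ($X = \left(-11\right) 157 = -1727$)
$v{\left(K \right)} = \sqrt{2} \sqrt{K}$ ($v{\left(K \right)} = \sqrt{2 K} = \sqrt{2} \sqrt{K}$)
$d{\left(c,f \right)} = \frac{c}{7} + \frac{f}{7}$ ($d{\left(c,f \right)} = \frac{c + f}{7} = \frac{c}{7} + \frac{f}{7}$)
$X + d{\left(v{\left(22 \right)},-2071 \right)} = -1727 + \left(\frac{\sqrt{2} \sqrt{22}}{7} + \frac{1}{7} \left(-2071\right)\right) = -1727 - \left(\frac{2071}{7} - \frac{2 \sqrt{11}}{7}\right) = - \frac{14160}{7} + \frac{2 \sqrt{11}}{7}$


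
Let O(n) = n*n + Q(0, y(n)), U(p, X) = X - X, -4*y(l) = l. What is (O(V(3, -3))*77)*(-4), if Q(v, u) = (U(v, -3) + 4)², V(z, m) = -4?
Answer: -9856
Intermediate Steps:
y(l) = -l/4
U(p, X) = 0
Q(v, u) = 16 (Q(v, u) = (0 + 4)² = 4² = 16)
O(n) = 16 + n² (O(n) = n*n + 16 = n² + 16 = 16 + n²)
(O(V(3, -3))*77)*(-4) = ((16 + (-4)²)*77)*(-4) = ((16 + 16)*77)*(-4) = (32*77)*(-4) = 2464*(-4) = -9856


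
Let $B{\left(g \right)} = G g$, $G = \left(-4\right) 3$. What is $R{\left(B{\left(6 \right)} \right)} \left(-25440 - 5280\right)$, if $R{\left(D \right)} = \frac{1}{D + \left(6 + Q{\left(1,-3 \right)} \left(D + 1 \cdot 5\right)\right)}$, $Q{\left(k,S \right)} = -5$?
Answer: $- \frac{30720}{269} \approx -114.2$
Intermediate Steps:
$G = -12$
$B{\left(g \right)} = - 12 g$
$R{\left(D \right)} = \frac{1}{-19 - 4 D}$ ($R{\left(D \right)} = \frac{1}{D - \left(-6 + 5 \left(D + 1 \cdot 5\right)\right)} = \frac{1}{D - \left(-6 + 5 \left(D + 5\right)\right)} = \frac{1}{D - \left(-6 + 5 \left(5 + D\right)\right)} = \frac{1}{D + \left(6 - \left(25 + 5 D\right)\right)} = \frac{1}{D - \left(19 + 5 D\right)} = \frac{1}{-19 - 4 D}$)
$R{\left(B{\left(6 \right)} \right)} \left(-25440 - 5280\right) = \frac{-25440 - 5280}{-19 - 4 \left(\left(-12\right) 6\right)} = \frac{1}{-19 - -288} \left(-30720\right) = \frac{1}{-19 + 288} \left(-30720\right) = \frac{1}{269} \left(-30720\right) = - \frac{30720}{269}$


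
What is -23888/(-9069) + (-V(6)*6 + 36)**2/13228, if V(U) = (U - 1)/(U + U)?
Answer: 1304672597/479858928 ≈ 2.7189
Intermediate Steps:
V(U) = (-1 + U)/(2*U) (V(U) = (-1 + U)/((2*U)) = (-1 + U)*(1/(2*U)) = (-1 + U)/(2*U))
-23888/(-9069) + (-V(6)*6 + 36)**2/13228 = -23888/(-9069) + (-(-1 + 6)/(2*6)*6 + 36)**2/13228 = -23888*(-1/9069) + (-5/(2*6)*6 + 36)**2*(1/13228) = 23888/9069 + (-1*5/12*6 + 36)**2*(1/13228) = 23888/9069 + (-5/12*6 + 36)**2*(1/13228) = 23888/9069 + (-5/2 + 36)**2*(1/13228) = 23888/9069 + (67/2)**2*(1/13228) = 23888/9069 + (4489/4)*(1/13228) = 23888/9069 + 4489/52912 = 1304672597/479858928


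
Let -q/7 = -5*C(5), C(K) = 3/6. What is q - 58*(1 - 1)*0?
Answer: 35/2 ≈ 17.500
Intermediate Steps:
C(K) = ½ (C(K) = 3*(⅙) = ½)
q = 35/2 (q = -(-35)/2 = -7*(-5/2) = 35/2 ≈ 17.500)
q - 58*(1 - 1)*0 = 35/2 - 58*(1 - 1)*0 = 35/2 - 0*0 = 35/2 - 58*0 = 35/2 + 0 = 35/2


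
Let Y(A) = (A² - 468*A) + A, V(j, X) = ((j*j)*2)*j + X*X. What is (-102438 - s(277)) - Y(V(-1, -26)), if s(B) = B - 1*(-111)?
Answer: -242344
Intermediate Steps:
s(B) = 111 + B (s(B) = B + 111 = 111 + B)
V(j, X) = X² + 2*j³ (V(j, X) = (j²*2)*j + X² = (2*j²)*j + X² = 2*j³ + X² = X² + 2*j³)
Y(A) = A² - 467*A
(-102438 - s(277)) - Y(V(-1, -26)) = (-102438 - (111 + 277)) - ((-26)² + 2*(-1)³)*(-467 + ((-26)² + 2*(-1)³)) = (-102438 - 1*388) - (676 + 2*(-1))*(-467 + (676 + 2*(-1))) = (-102438 - 388) - (676 - 2)*(-467 + (676 - 2)) = -102826 - 674*(-467 + 674) = -102826 - 674*207 = -102826 - 1*139518 = -102826 - 139518 = -242344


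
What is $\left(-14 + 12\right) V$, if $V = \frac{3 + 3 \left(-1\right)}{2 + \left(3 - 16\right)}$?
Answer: $0$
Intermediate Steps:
$V = 0$ ($V = \frac{3 - 3}{2 + \left(3 - 16\right)} = \frac{0}{2 - 13} = \frac{0}{-11} = 0 \left(- \frac{1}{11}\right) = 0$)
$\left(-14 + 12\right) V = \left(-14 + 12\right) 0 = \left(-2\right) 0 = 0$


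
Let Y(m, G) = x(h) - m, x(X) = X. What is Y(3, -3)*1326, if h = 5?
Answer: 2652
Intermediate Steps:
Y(m, G) = 5 - m
Y(3, -3)*1326 = (5 - 1*3)*1326 = (5 - 3)*1326 = 2*1326 = 2652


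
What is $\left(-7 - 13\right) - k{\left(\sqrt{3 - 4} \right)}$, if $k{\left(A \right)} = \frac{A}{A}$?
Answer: $-21$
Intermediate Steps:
$k{\left(A \right)} = 1$
$\left(-7 - 13\right) - k{\left(\sqrt{3 - 4} \right)} = \left(-7 - 13\right) - 1 = -20 - 1 = -21$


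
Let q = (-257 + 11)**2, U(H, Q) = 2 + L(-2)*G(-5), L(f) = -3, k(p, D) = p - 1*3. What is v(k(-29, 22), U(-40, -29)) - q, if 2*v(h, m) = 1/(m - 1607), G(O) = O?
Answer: -192440881/3180 ≈ -60516.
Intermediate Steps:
k(p, D) = -3 + p (k(p, D) = p - 3 = -3 + p)
U(H, Q) = 17 (U(H, Q) = 2 - 3*(-5) = 2 + 15 = 17)
q = 60516 (q = (-246)**2 = 60516)
v(h, m) = 1/(2*(-1607 + m)) (v(h, m) = 1/(2*(m - 1607)) = 1/(2*(-1607 + m)))
v(k(-29, 22), U(-40, -29)) - q = 1/(2*(-1607 + 17)) - 1*60516 = (1/2)/(-1590) - 60516 = (1/2)*(-1/1590) - 60516 = -1/3180 - 60516 = -192440881/3180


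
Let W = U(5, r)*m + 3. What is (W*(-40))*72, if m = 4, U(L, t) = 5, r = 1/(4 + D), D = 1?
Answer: -66240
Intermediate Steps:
r = ⅕ (r = 1/(4 + 1) = 1/5 = ⅕ ≈ 0.20000)
W = 23 (W = 5*4 + 3 = 20 + 3 = 23)
(W*(-40))*72 = (23*(-40))*72 = -920*72 = -66240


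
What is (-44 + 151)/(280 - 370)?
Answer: -107/90 ≈ -1.1889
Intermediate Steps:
(-44 + 151)/(280 - 370) = 107/(-90) = 107*(-1/90) = -107/90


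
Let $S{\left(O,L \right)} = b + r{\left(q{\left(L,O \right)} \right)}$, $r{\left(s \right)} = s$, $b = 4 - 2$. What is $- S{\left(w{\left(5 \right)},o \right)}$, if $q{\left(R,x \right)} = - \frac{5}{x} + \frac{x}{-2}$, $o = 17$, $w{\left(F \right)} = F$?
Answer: $\frac{3}{2} \approx 1.5$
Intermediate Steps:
$q{\left(R,x \right)} = - \frac{5}{x} - \frac{x}{2}$ ($q{\left(R,x \right)} = - \frac{5}{x} + x \left(- \frac{1}{2}\right) = - \frac{5}{x} - \frac{x}{2}$)
$b = 2$ ($b = 4 - 2 = 2$)
$S{\left(O,L \right)} = 2 - \frac{5}{O} - \frac{O}{2}$ ($S{\left(O,L \right)} = 2 - \left(\frac{O}{2} + \frac{5}{O}\right) = 2 - \frac{5}{O} - \frac{O}{2}$)
$- S{\left(w{\left(5 \right)},o \right)} = - (2 - \frac{5}{5} - \frac{5}{2}) = - (2 - 1 - \frac{5}{2}) = \left(-1\right) \left(- \frac{3}{2}\right) = \frac{3}{2}$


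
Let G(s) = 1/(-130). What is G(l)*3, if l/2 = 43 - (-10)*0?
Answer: -3/130 ≈ -0.023077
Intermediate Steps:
l = 86 (l = 2*(43 - (-10)*0) = 2*(43 - 1*0) = 2*(43 + 0) = 2*43 = 86)
G(s) = -1/130
G(l)*3 = -1/130*3 = -3/130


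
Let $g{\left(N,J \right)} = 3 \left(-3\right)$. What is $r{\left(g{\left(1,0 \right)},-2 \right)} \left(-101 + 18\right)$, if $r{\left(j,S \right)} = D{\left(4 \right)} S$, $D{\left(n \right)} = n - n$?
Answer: $0$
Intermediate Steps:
$g{\left(N,J \right)} = -9$
$D{\left(n \right)} = 0$
$r{\left(j,S \right)} = 0$ ($r{\left(j,S \right)} = 0 S = 0$)
$r{\left(g{\left(1,0 \right)},-2 \right)} \left(-101 + 18\right) = 0 \left(-101 + 18\right) = 0 \left(-83\right) = 0$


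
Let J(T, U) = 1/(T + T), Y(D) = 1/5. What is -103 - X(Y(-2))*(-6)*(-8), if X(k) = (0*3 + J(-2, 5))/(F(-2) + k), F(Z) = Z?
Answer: -329/3 ≈ -109.67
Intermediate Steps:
Y(D) = 1/5
J(T, U) = 1/(2*T)
X(k) = -1/(4*(-2 + k)) (X(k) = (0*3 + (1/2)/(-2))/(-2 + k) = (0 + (1/2)*(-1/2))/(-2 + k) = (0 - 1/4)/(-2 + k) = -1/(4*(-2 + k)))
-103 - X(Y(-2))*(-6)*(-8) = -103 - -1/(-8 + 4*(1/5))*(-6)*(-8) = -103 - -1/(-8 + 4/5)*(-6)*(-8) = -103 - -1/(-36/5)*(-6)*(-8) = -103 - -1*(-5/36)*(-6)*(-8) = -103 - (5/36)*(-6)*(-8) = -103 - (-5)*(-8)/6 = -103 - 1*20/3 = -103 - 20/3 = -329/3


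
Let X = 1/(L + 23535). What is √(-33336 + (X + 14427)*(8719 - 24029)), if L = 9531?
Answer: I*√6709305796183661/5511 ≈ 14863.0*I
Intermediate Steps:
X = 1/33066 (X = 1/(9531 + 23535) = 1/33066 ≈ 3.0243e-5)
√(-33336 + (X + 14427)*(8719 - 24029)) = √(-33336 + (1/33066 + 14427)*(8719 - 24029)) = √(-33336 + (477043183/33066)*(-15310)) = √(-33336 - 3651765565865/16533) = √(-3652316709953/16533) = I*√6709305796183661/5511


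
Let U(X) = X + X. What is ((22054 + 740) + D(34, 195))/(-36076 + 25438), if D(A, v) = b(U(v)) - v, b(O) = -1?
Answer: -11299/5319 ≈ -2.1243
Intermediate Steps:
U(X) = 2*X
D(A, v) = -1 - v
((22054 + 740) + D(34, 195))/(-36076 + 25438) = ((22054 + 740) + (-1 - 1*195))/(-36076 + 25438) = (22794 + (-1 - 195))/(-10638) = (22794 - 196)*(-1/10638) = 22598*(-1/10638) = -11299/5319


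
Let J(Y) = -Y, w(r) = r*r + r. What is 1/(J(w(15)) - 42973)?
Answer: -1/43213 ≈ -2.3141e-5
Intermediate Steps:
w(r) = r + r² (w(r) = r² + r = r + r²)
1/(J(w(15)) - 42973) = 1/(-15*(1 + 15) - 42973) = 1/(-15*16 - 42973) = 1/(-1*240 - 42973) = 1/(-240 - 42973) = 1/(-43213) = -1/43213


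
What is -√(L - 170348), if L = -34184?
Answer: -2*I*√51133 ≈ -452.25*I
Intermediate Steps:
-√(L - 170348) = -√(-34184 - 170348) = -√(-204532) = -2*I*√51133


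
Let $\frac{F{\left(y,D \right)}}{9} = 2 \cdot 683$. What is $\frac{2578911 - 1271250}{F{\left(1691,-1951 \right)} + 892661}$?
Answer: $\frac{1307661}{904955} \approx 1.445$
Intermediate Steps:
$F{\left(y,D \right)} = 12294$ ($F{\left(y,D \right)} = 9 \cdot 2 \cdot 683 = 9 \cdot 1366 = 12294$)
$\frac{2578911 - 1271250}{F{\left(1691,-1951 \right)} + 892661} = \frac{2578911 - 1271250}{12294 + 892661} = \frac{1307661}{904955}$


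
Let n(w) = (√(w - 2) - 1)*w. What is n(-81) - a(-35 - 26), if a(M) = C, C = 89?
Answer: -8 - 81*I*√83 ≈ -8.0 - 737.95*I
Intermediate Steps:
n(w) = w*(-1 + √(-2 + w)) (n(w) = (√(-2 + w) - 1)*w = (-1 + √(-2 + w))*w = w*(-1 + √(-2 + w)))
a(M) = 89
n(-81) - a(-35 - 26) = -81*(-1 + √(-2 - 81)) - 1*89 = -81*(-1 + √(-83)) - 89 = -81*(-1 + I*√83) - 89 = (81 - 81*I*√83) - 89 = -8 - 81*I*√83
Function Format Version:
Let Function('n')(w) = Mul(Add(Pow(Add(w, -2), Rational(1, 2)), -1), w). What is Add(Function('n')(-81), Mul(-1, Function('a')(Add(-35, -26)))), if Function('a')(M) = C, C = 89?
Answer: Add(-8, Mul(-81, I, Pow(83, Rational(1, 2)))) ≈ Add(-8.0000, Mul(-737.95, I))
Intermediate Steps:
Function('n')(w) = Mul(w, Add(-1, Pow(Add(-2, w), Rational(1, 2)))) (Function('n')(w) = Mul(Add(Pow(Add(-2, w), Rational(1, 2)), -1), w) = Mul(Add(-1, Pow(Add(-2, w), Rational(1, 2))), w) = Mul(w, Add(-1, Pow(Add(-2, w), Rational(1, 2)))))
Function('a')(M) = 89
Add(Function('n')(-81), Mul(-1, Function('a')(Add(-35, -26)))) = Add(Mul(-81, Add(-1, Pow(Add(-2, -81), Rational(1, 2)))), Mul(-1, 89)) = Add(Mul(-81, Add(-1, Pow(-83, Rational(1, 2)))), -89) = Add(Mul(-81, Add(-1, Mul(I, Pow(83, Rational(1, 2))))), -89) = Add(Add(81, Mul(-81, I, Pow(83, Rational(1, 2)))), -89) = Add(-8, Mul(-81, I, Pow(83, Rational(1, 2))))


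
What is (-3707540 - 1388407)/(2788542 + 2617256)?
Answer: -5095947/5405798 ≈ -0.94268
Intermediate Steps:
(-3707540 - 1388407)/(2788542 + 2617256) = -5095947/5405798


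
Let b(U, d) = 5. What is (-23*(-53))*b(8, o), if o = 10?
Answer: 6095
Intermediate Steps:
(-23*(-53))*b(8, o) = -23*(-53)*5 = 1219*5 = 6095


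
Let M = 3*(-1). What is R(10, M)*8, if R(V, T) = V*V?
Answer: 800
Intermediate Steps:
M = -3
R(V, T) = V**2
R(10, M)*8 = 10**2*8 = 100*8 = 800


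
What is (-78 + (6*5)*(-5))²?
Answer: 51984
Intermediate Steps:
(-78 + (6*5)*(-5))² = (-78 + 30*(-5))² = (-78 - 150)² = (-228)² = 51984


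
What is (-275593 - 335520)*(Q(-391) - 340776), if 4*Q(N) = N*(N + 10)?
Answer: 741972460029/4 ≈ 1.8549e+11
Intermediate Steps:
Q(N) = N*(10 + N)/4 (Q(N) = (N*(N + 10))/4 = (N*(10 + N))/4 = N*(10 + N)/4)
(-275593 - 335520)*(Q(-391) - 340776) = (-275593 - 335520)*((1/4)*(-391)*(10 - 391) - 340776) = -611113*((1/4)*(-391)*(-381) - 340776) = -611113*(148971/4 - 340776) = -611113*(-1214133/4) = 741972460029/4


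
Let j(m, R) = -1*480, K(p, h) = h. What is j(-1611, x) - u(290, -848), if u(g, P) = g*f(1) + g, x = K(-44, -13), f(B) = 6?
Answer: -2510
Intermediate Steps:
x = -13
j(m, R) = -480
u(g, P) = 7*g (u(g, P) = g*6 + g = 6*g + g = 7*g)
j(-1611, x) - u(290, -848) = -480 - 7*290 = -480 - 1*2030 = -480 - 2030 = -2510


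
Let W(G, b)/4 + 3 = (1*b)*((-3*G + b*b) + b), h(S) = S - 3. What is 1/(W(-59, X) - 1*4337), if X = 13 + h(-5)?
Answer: -1/209 ≈ -0.0047847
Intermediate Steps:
h(S) = -3 + S
X = 5 (X = 13 + (-3 - 5) = 13 - 8 = 5)
W(G, b) = -12 + 4*b*(b + b² - 3*G) (W(G, b) = -12 + 4*((1*b)*((-3*G + b*b) + b)) = -12 + 4*(b*((-3*G + b²) + b)) = -12 + 4*(b*((b² - 3*G) + b)) = -12 + 4*(b*(b + b² - 3*G)) = -12 + 4*b*(b + b² - 3*G))
1/(W(-59, X) - 1*4337) = 1/((-12 + 4*5² + 4*5³ - 12*(-59)*5) - 1*4337) = 1/((-12 + 4*25 + 4*125 + 3540) - 4337) = 1/((-12 + 100 + 500 + 3540) - 4337) = 1/(4128 - 4337) = 1/(-209) = -1/209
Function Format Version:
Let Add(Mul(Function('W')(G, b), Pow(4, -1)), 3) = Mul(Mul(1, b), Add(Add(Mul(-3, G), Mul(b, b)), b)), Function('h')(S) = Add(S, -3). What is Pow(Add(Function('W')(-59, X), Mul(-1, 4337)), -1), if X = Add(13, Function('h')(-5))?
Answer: Rational(-1, 209) ≈ -0.0047847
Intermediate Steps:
Function('h')(S) = Add(-3, S)
X = 5 (X = Add(13, Add(-3, -5)) = Add(13, -8) = 5)
Function('W')(G, b) = Add(-12, Mul(4, b, Add(b, Pow(b, 2), Mul(-3, G)))) (Function('W')(G, b) = Add(-12, Mul(4, Mul(Mul(1, b), Add(Add(Mul(-3, G), Mul(b, b)), b)))) = Add(-12, Mul(4, Mul(b, Add(Add(Mul(-3, G), Pow(b, 2)), b)))) = Add(-12, Mul(4, Mul(b, Add(Add(Pow(b, 2), Mul(-3, G)), b)))) = Add(-12, Mul(4, Mul(b, Add(b, Pow(b, 2), Mul(-3, G))))) = Add(-12, Mul(4, b, Add(b, Pow(b, 2), Mul(-3, G)))))
Pow(Add(Function('W')(-59, X), Mul(-1, 4337)), -1) = Pow(Add(Add(-12, Mul(4, Pow(5, 2)), Mul(4, Pow(5, 3)), Mul(-12, -59, 5)), Mul(-1, 4337)), -1) = Pow(Add(Add(-12, Mul(4, 25), Mul(4, 125), 3540), -4337), -1) = Pow(Add(Add(-12, 100, 500, 3540), -4337), -1) = Pow(Add(4128, -4337), -1) = Pow(-209, -1) = Rational(-1, 209)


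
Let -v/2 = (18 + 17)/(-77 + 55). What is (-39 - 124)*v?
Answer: -5705/11 ≈ -518.64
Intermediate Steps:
v = 35/11 (v = -2*(18 + 17)/(-77 + 55) = -70/(-22) = -70*(-1)/22 = -2*(-35/22) = 35/11 ≈ 3.1818)
(-39 - 124)*v = (-39 - 124)*(35/11) = -163*35/11 = -5705/11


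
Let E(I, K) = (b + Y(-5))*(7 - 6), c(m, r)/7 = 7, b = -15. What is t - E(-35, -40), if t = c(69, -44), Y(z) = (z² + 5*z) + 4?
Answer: 60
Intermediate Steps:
Y(z) = 4 + z² + 5*z
c(m, r) = 49 (c(m, r) = 7*7 = 49)
t = 49
E(I, K) = -11 (E(I, K) = (-15 + (4 + (-5)² + 5*(-5)))*(7 - 6) = (-15 + (4 + 25 - 25))*1 = (-15 + 4)*1 = -11*1 = -11)
t - E(-35, -40) = 49 - 1*(-11) = 49 + 11 = 60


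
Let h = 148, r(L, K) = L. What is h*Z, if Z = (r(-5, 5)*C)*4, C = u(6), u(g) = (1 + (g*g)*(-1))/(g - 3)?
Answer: 103600/3 ≈ 34533.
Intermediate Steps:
u(g) = (1 - g**2)/(-3 + g) (u(g) = (1 + g**2*(-1))/(-3 + g) = (1 - g**2)/(-3 + g))
C = -35/3 (C = (1 - 1*6**2)/(-3 + 6) = (1 - 1*36)/3 = (1 - 36)/3 = (1/3)*(-35) = -35/3 ≈ -11.667)
Z = 700/3 (Z = -5*(-35/3)*4 = (175/3)*4 = 700/3 ≈ 233.33)
h*Z = 148*(700/3) = 103600/3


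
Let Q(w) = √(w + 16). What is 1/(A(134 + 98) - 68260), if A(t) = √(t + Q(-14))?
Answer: -1/(68260 - √(232 + √2)) ≈ -1.4653e-5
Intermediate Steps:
Q(w) = √(16 + w)
A(t) = √(t + √2) (A(t) = √(t + √(16 - 14)) = √(t + √2))
1/(A(134 + 98) - 68260) = 1/(√((134 + 98) + √2) - 68260) = 1/(√(232 + √2) - 68260) = 1/(-68260 + √(232 + √2))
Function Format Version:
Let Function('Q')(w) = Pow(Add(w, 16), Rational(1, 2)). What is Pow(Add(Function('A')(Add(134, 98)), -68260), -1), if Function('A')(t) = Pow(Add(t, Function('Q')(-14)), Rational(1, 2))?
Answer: Mul(-1, Pow(Add(68260, Mul(-1, Pow(Add(232, Pow(2, Rational(1, 2))), Rational(1, 2)))), -1)) ≈ -1.4653e-5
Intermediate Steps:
Function('Q')(w) = Pow(Add(16, w), Rational(1, 2))
Function('A')(t) = Pow(Add(t, Pow(2, Rational(1, 2))), Rational(1, 2)) (Function('A')(t) = Pow(Add(t, Pow(Add(16, -14), Rational(1, 2))), Rational(1, 2)) = Pow(Add(t, Pow(2, Rational(1, 2))), Rational(1, 2)))
Pow(Add(Function('A')(Add(134, 98)), -68260), -1) = Pow(Add(Pow(Add(Add(134, 98), Pow(2, Rational(1, 2))), Rational(1, 2)), -68260), -1) = Pow(Add(Pow(Add(232, Pow(2, Rational(1, 2))), Rational(1, 2)), -68260), -1) = Pow(Add(-68260, Pow(Add(232, Pow(2, Rational(1, 2))), Rational(1, 2))), -1)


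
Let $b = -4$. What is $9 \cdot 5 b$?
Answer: $-180$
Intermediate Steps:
$9 \cdot 5 b = 9 \cdot 5 \left(-4\right) = 45 \left(-4\right) = -180$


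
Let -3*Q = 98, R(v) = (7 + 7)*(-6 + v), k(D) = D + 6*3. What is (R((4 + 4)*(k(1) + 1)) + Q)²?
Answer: 40576900/9 ≈ 4.5085e+6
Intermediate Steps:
k(D) = 18 + D (k(D) = D + 18 = 18 + D)
R(v) = -84 + 14*v (R(v) = 14*(-6 + v) = -84 + 14*v)
Q = -98/3 (Q = -⅓*98 = -98/3 ≈ -32.667)
(R((4 + 4)*(k(1) + 1)) + Q)² = ((-84 + 14*((4 + 4)*((18 + 1) + 1))) - 98/3)² = ((-84 + 14*(8*(19 + 1))) - 98/3)² = ((-84 + 14*(8*20)) - 98/3)² = ((-84 + 14*160) - 98/3)² = ((-84 + 2240) - 98/3)² = (2156 - 98/3)² = (6370/3)² = 40576900/9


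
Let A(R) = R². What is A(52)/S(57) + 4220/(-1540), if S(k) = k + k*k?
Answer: -244679/127281 ≈ -1.9224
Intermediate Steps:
S(k) = k + k²
A(52)/S(57) + 4220/(-1540) = 52²/((57*(1 + 57))) + 4220/(-1540) = 2704/((57*58)) + 4220*(-1/1540) = 2704/3306 - 211/77 = 2704*(1/3306) - 211/77 = 1352/1653 - 211/77 = -244679/127281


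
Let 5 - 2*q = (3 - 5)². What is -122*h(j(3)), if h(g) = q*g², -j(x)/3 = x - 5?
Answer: -2196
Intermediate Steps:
q = ½ (q = 5/2 - (3 - 5)²/2 = 5/2 - ½*(-2)² = 5/2 - ½*4 = 5/2 - 2 = ½ ≈ 0.50000)
j(x) = 15 - 3*x (j(x) = -3*(x - 5) = -3*(-5 + x) = 15 - 3*x)
h(g) = g²/2
-122*h(j(3)) = -61*(15 - 3*3)² = -61*(15 - 9)² = -61*6² = -61*36 = -122*18 = -2196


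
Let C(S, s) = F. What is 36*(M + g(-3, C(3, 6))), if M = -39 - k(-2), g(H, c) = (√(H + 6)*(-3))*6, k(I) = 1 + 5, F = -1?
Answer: -1620 - 648*√3 ≈ -2742.4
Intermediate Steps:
C(S, s) = -1
k(I) = 6
g(H, c) = -18*√(6 + H) (g(H, c) = (√(6 + H)*(-3))*6 = -3*√(6 + H)*6 = -18*√(6 + H))
M = -45 (M = -39 - 1*6 = -39 - 6 = -45)
36*(M + g(-3, C(3, 6))) = 36*(-45 - 18*√(6 - 3)) = 36*(-45 - 18*√3) = -1620 - 648*√3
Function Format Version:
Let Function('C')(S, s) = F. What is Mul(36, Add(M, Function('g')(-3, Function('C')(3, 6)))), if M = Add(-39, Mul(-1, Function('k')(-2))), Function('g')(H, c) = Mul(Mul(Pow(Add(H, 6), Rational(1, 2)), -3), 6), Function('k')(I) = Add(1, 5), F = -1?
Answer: Add(-1620, Mul(-648, Pow(3, Rational(1, 2)))) ≈ -2742.4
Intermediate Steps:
Function('C')(S, s) = -1
Function('k')(I) = 6
Function('g')(H, c) = Mul(-18, Pow(Add(6, H), Rational(1, 2))) (Function('g')(H, c) = Mul(Mul(Pow(Add(6, H), Rational(1, 2)), -3), 6) = Mul(Mul(-3, Pow(Add(6, H), Rational(1, 2))), 6) = Mul(-18, Pow(Add(6, H), Rational(1, 2))))
M = -45 (M = Add(-39, Mul(-1, 6)) = Add(-39, -6) = -45)
Mul(36, Add(M, Function('g')(-3, Function('C')(3, 6)))) = Mul(36, Add(-45, Mul(-18, Pow(Add(6, -3), Rational(1, 2))))) = Mul(36, Add(-45, Mul(-18, Pow(3, Rational(1, 2))))) = Add(-1620, Mul(-648, Pow(3, Rational(1, 2))))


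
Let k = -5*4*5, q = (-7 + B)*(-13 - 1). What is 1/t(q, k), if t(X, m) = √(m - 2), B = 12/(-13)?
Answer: -I*√102/102 ≈ -0.099015*I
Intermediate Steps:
B = -12/13 (B = 12*(-1/13) = -12/13 ≈ -0.92308)
q = 1442/13 (q = (-7 - 12/13)*(-13 - 1) = -103/13*(-14) = 1442/13 ≈ 110.92)
k = -100 (k = -20*5 = -100)
t(X, m) = √(-2 + m)
1/t(q, k) = 1/(√(-2 - 100)) = 1/(√(-102)) = 1/(I*√102) = -I*√102/102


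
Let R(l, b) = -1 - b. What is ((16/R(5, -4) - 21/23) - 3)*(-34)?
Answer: -3332/69 ≈ -48.290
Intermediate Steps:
((16/R(5, -4) - 21/23) - 3)*(-34) = ((16/(-1 - 1*(-4)) - 21/23) - 3)*(-34) = ((16/(-1 + 4) - 21*1/23) - 3)*(-34) = ((16/3 - 21/23) - 3)*(-34) = (305/69 - 3)*(-34) = (98/69)*(-34) = -3332/69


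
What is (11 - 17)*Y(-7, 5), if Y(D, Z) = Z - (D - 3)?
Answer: -90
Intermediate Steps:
Y(D, Z) = 3 + Z - D (Y(D, Z) = Z - (-3 + D) = Z + (3 - D) = 3 + Z - D)
(11 - 17)*Y(-7, 5) = (11 - 17)*(3 + 5 - 1*(-7)) = -6*(3 + 5 + 7) = -6*15 = -90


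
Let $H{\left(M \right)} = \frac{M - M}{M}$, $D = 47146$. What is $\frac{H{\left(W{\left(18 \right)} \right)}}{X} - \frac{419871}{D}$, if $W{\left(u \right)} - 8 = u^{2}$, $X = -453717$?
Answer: $- \frac{419871}{47146} \approx -8.9058$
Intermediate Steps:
$W{\left(u \right)} = 8 + u^{2}$
$H{\left(M \right)} = 0$ ($H{\left(M \right)} = \frac{0}{M} = 0$)
$\frac{H{\left(W{\left(18 \right)} \right)}}{X} - \frac{419871}{D} = \frac{0}{-453717} - \frac{419871}{47146} = 0 \left(- \frac{1}{453717}\right) - \frac{419871}{47146} = 0 - \frac{419871}{47146} = - \frac{419871}{47146}$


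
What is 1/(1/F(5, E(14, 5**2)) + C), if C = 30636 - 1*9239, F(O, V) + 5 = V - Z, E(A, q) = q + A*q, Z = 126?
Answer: 244/5220869 ≈ 4.6736e-5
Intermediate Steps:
F(O, V) = -131 + V (F(O, V) = -5 + (V - 1*126) = -5 + (V - 126) = -5 + (-126 + V) = -131 + V)
C = 21397 (C = 30636 - 9239 = 21397)
1/(1/F(5, E(14, 5**2)) + C) = 1/(1/(-131 + 5**2*(1 + 14)) + 21397) = 1/(1/(-131 + 25*15) + 21397) = 1/(1/(-131 + 375) + 21397) = 1/(1/244 + 21397) = 1/(5220869/244) = 244/5220869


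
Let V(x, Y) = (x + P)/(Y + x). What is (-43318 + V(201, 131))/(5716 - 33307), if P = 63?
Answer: 3595328/2290053 ≈ 1.5700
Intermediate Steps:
V(x, Y) = (63 + x)/(Y + x) (V(x, Y) = (x + 63)/(Y + x) = (63 + x)/(Y + x))
(-43318 + V(201, 131))/(5716 - 33307) = (-43318 + (63 + 201)/(131 + 201))/(5716 - 33307) = (-43318 + 264/332)/(-27591) = (-43318 + (1/332)*264)*(-1/27591) = (-43318 + 66/83)*(-1/27591) = -3595328/83*(-1/27591) = 3595328/2290053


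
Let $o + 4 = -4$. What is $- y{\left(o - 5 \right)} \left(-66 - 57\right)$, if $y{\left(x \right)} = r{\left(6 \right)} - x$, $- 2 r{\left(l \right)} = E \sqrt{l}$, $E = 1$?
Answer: $1599 - \frac{123 \sqrt{6}}{2} \approx 1448.4$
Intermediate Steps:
$o = -8$ ($o = -4 - 4 = -8$)
$r{\left(l \right)} = - \frac{\sqrt{l}}{2}$ ($r{\left(l \right)} = - \frac{1 \sqrt{l}}{2} = - \frac{\sqrt{l}}{2}$)
$y{\left(x \right)} = - x - \frac{\sqrt{6}}{2}$ ($y{\left(x \right)} = - \frac{\sqrt{6}}{2} - x = - x - \frac{\sqrt{6}}{2}$)
$- y{\left(o - 5 \right)} \left(-66 - 57\right) = - \left(- (-8 - 5) - \frac{\sqrt{6}}{2}\right) \left(-66 - 57\right) = - \left(- (-8 - 5) - \frac{\sqrt{6}}{2}\right) \left(-123\right) = - \left(\left(-1\right) \left(-13\right) - \frac{\sqrt{6}}{2}\right) \left(-123\right) = - \left(13 - \frac{\sqrt{6}}{2}\right) \left(-123\right) = - (-1599 + \frac{123 \sqrt{6}}{2}) = 1599 - \frac{123 \sqrt{6}}{2}$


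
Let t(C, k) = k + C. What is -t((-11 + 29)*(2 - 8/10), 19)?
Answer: -203/5 ≈ -40.600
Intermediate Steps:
t(C, k) = C + k
-t((-11 + 29)*(2 - 8/10), 19) = -((-11 + 29)*(2 - 8/10) + 19) = -(18*(2 - 8*1/10) + 19) = -(18*(2 - 4/5) + 19) = -(18*(6/5) + 19) = -(108/5 + 19) = -1*203/5 = -203/5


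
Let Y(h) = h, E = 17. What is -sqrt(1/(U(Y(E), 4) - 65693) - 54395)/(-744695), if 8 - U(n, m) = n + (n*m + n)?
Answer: I*sqrt(235417718092542)/48991249965 ≈ 0.00031319*I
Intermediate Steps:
U(n, m) = 8 - 2*n - m*n (U(n, m) = 8 - (n + (n*m + n)) = 8 - (n + (m*n + n)) = 8 - (n + (n + m*n)) = 8 - (2*n + m*n) = 8 + (-2*n - m*n) = 8 - 2*n - m*n)
-sqrt(1/(U(Y(E), 4) - 65693) - 54395)/(-744695) = -sqrt(1/((8 - 2*17 - 1*4*17) - 65693) - 54395)/(-744695) = -sqrt(1/((8 - 34 - 68) - 65693) - 54395)*(-1)/744695 = -sqrt(1/(-94 - 65693) - 54395)*(-1)/744695 = -sqrt(1/(-65787) - 54395)*(-1)/744695 = -sqrt(-1/65787 - 54395)*(-1)/744695 = -sqrt(-3578483866/65787)*(-1)/744695 = -I*sqrt(235417718092542)/65787*(-1)/744695 = -(-1)*I*sqrt(235417718092542)/48991249965 = I*sqrt(235417718092542)/48991249965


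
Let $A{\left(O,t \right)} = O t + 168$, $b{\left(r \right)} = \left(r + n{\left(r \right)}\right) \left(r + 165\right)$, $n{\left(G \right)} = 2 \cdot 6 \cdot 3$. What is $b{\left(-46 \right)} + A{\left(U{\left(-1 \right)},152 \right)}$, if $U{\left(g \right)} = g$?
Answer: $-1174$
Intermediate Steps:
$n{\left(G \right)} = 36$ ($n{\left(G \right)} = 12 \cdot 3 = 36$)
$b{\left(r \right)} = \left(36 + r\right) \left(165 + r\right)$ ($b{\left(r \right)} = \left(r + 36\right) \left(r + 165\right) = \left(36 + r\right) \left(165 + r\right)$)
$A{\left(O,t \right)} = 168 + O t$
$b{\left(-46 \right)} + A{\left(U{\left(-1 \right)},152 \right)} = \left(5940 + \left(-46\right)^{2} + 201 \left(-46\right)\right) + \left(168 - 152\right) = \left(5940 + 2116 - 9246\right) + \left(168 - 152\right) = -1190 + 16 = -1174$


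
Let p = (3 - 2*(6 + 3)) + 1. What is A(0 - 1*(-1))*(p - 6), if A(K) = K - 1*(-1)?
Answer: -40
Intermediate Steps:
A(K) = 1 + K (A(K) = K + 1 = 1 + K)
p = -14 (p = (3 - 2*9) + 1 = (3 - 18) + 1 = -15 + 1 = -14)
A(0 - 1*(-1))*(p - 6) = (1 + (0 - 1*(-1)))*(-14 - 6) = (1 + (0 + 1))*(-20) = (1 + 1)*(-20) = 2*(-20) = -40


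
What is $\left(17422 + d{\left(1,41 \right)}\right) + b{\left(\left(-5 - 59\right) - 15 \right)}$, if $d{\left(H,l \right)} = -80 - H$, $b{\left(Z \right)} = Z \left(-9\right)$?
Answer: $18052$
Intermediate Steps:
$b{\left(Z \right)} = - 9 Z$
$\left(17422 + d{\left(1,41 \right)}\right) + b{\left(\left(-5 - 59\right) - 15 \right)} = \left(17422 - 81\right) - 9 \left(\left(-5 - 59\right) - 15\right) = \left(17422 - 81\right) - 9 \left(-64 - 15\right) = \left(17422 - 81\right) - -711 = 17341 + 711 = 18052$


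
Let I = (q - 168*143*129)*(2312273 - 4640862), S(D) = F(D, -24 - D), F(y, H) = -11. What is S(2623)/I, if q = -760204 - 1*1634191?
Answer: -11/12792082714199 ≈ -8.5991e-13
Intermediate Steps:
S(D) = -11
q = -2394395 (q = -760204 - 1634191 = -2394395)
I = 12792082714199 (I = (-2394395 - 168*143*129)*(2312273 - 4640862) = (-2394395 - 24024*129)*(-2328589) = (-2394395 - 3099096)*(-2328589) = -5493491*(-2328589) = 12792082714199)
S(2623)/I = -11/12792082714199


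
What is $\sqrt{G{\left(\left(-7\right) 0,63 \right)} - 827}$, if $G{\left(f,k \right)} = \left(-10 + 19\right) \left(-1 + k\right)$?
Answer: $i \sqrt{269} \approx 16.401 i$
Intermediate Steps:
$G{\left(f,k \right)} = -9 + 9 k$ ($G{\left(f,k \right)} = 9 \left(-1 + k\right) = -9 + 9 k$)
$\sqrt{G{\left(\left(-7\right) 0,63 \right)} - 827} = \sqrt{\left(-9 + 9 \cdot 63\right) - 827} = \sqrt{\left(-9 + 567\right) - 827} = \sqrt{558 - 827} = \sqrt{-269} = i \sqrt{269}$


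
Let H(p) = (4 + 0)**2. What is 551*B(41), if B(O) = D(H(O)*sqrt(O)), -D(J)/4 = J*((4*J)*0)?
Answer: 0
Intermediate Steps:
H(p) = 16 (H(p) = 4**2 = 16)
D(J) = 0 (D(J) = -4*J*(4*J)*0 = -4*J*0 = -4*0 = 0)
B(O) = 0
551*B(41) = 551*0 = 0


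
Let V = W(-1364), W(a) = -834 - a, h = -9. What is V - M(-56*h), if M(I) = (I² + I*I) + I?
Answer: -508006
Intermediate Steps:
M(I) = I + 2*I² (M(I) = (I² + I²) + I = 2*I² + I = I + 2*I²)
V = 530 (V = -834 - 1*(-1364) = -834 + 1364 = 530)
V - M(-56*h) = 530 - (-56*(-9))*(1 + 2*(-56*(-9))) = 530 - 504*(1 + 2*504) = 530 - 504*(1 + 1008) = 530 - 504*1009 = 530 - 1*508536 = 530 - 508536 = -508006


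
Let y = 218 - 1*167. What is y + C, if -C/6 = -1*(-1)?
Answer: 45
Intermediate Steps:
C = -6 (C = -(-6)*(-1) = -6*1 = -6)
y = 51 (y = 218 - 167 = 51)
y + C = 51 - 6 = 45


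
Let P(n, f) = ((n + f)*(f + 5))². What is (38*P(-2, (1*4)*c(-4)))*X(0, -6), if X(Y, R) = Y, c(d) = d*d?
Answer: 0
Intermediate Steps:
c(d) = d²
P(n, f) = (5 + f)²*(f + n)² (P(n, f) = ((f + n)*(5 + f))² = ((5 + f)*(f + n))² = (5 + f)²*(f + n)²)
(38*P(-2, (1*4)*c(-4)))*X(0, -6) = (38*((5 + (1*4)*(-4)²)²*((1*4)*(-4)² - 2)²))*0 = (38*((5 + 4*16)²*(4*16 - 2)²))*0 = (38*((5 + 64)²*(64 - 2)²))*0 = (38*(69²*62²))*0 = (38*(4761*3844))*0 = (38*18301284)*0 = 695448792*0 = 0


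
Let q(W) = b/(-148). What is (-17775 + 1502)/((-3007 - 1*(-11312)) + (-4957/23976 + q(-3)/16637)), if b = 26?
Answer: -6491116010376/3312688279339 ≈ -1.9595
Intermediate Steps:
q(W) = -13/74 (q(W) = 26/(-148) = 26*(-1/148) = -13/74)
(-17775 + 1502)/((-3007 - 1*(-11312)) + (-4957/23976 + q(-3)/16637)) = (-17775 + 1502)/((-3007 - 1*(-11312)) + (-4957/23976 - 13/74/16637)) = -16273/((-3007 + 11312) + (-4957*1/23976 - 13/74*1/16637)) = -16273/(8305 + (-4957/23976 - 13/1231138)) = -16273/(8305 - 82473821/398888712) = -16273/3312688279339/398888712 = -16273*398888712/3312688279339 = -6491116010376/3312688279339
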